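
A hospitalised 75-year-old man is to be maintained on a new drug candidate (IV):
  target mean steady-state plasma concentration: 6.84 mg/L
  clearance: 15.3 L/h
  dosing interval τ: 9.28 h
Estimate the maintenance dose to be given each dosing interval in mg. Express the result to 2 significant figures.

At steady state, Dose/τ = Css × CL.
Dose = Css × CL × τ = 6.84 × 15.30 × 9.28 = 971.2 mg

970 mg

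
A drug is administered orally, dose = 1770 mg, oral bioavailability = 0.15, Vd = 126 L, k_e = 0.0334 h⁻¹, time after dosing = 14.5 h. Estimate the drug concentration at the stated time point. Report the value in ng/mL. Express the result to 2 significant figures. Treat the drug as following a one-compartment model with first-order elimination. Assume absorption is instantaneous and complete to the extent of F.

1300 ng/mL

Amount reaching circulation = F × Dose = 0.15 × 1770 = 265.5 mg
C₀ = F·Dose / Vd = 265.5 / 126 = 2.107 mg/L
C = C₀ · e^(−k·t) = 2.107 × e^(−0.03340 × 14.5)
  = 2.107 × 0.6161 = 1.298 mg/L
Convert: 1.298 mg/L × 1000 = 1298 ng/mL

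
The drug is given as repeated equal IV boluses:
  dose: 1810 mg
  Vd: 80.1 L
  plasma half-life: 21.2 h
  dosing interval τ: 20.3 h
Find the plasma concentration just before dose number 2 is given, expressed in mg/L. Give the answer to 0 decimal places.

C₀ per dose = Dose / Vd = 1810 / 80.1 = 22.60 mg/L
k = ln2 / t½ = 0.693147 / 21.2 = 0.03270 h⁻¹
Fraction remaining after one interval: r = e^(−kτ) = e^(−0.03270 × 20.3) = 0.5149
Before dose 2, 1 dose has been given (aged 1τ).
C_trough = C₀ × r = 22.60 × 0.5149 = 11.64 mg/L

12 mg/L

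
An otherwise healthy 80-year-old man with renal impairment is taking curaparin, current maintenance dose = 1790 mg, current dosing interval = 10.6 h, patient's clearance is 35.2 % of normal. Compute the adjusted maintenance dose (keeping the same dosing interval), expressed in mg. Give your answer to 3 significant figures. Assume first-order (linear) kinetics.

630 mg

To keep the same average steady-state level, dosing rate must scale with clearance.
CL ratio = 35.2 / 100 = 0.3520
New dose (same interval) = 1790 × 0.3520 = 630.1 mg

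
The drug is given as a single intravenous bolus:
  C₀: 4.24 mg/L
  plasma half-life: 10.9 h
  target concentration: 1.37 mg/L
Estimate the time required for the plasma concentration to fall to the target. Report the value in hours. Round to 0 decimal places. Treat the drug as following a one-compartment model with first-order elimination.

18 h

k = ln2 / t½ = 0.693147 / 10.9 = 0.06359 h⁻¹
t = ln(C₀ / C) / k = ln(4.240 / 1.37) / 0.06359
  = ln(3.095) / 0.06359 = 1.130 / 0.06359 = 17.77 h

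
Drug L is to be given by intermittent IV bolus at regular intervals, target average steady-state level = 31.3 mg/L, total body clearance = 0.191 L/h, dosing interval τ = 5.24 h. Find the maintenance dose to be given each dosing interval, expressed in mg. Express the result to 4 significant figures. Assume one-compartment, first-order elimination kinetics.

31.33 mg

At steady state, Dose/τ = Css × CL.
Dose = Css × CL × τ = 31.3 × 0.1910 × 5.24 = 31.33 mg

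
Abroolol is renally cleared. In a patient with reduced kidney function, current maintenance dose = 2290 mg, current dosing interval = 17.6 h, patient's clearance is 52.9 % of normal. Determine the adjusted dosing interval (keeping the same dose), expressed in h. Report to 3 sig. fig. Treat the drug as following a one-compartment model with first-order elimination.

To keep the same average steady-state level, dosing rate must scale with clearance.
CL ratio = 52.9 / 100 = 0.5290
New interval (same dose) = 17.6 / 0.5290 = 33.27 h

33.3 h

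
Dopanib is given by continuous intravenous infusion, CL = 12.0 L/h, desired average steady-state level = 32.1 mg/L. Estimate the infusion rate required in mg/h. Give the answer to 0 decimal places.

At steady state, infusion rate R₀ = Css × CL = 32.1 × 12.00 = 385.2 mg/h

385 mg/h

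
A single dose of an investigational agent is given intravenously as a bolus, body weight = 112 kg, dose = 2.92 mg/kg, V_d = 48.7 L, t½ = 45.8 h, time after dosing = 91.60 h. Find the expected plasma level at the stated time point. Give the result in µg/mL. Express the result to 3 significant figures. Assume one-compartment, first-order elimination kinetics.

1.68 µg/mL

Total dose = 2.92 × 112 = 327.0 mg
C₀ = Dose / Vd = 327.0 / 48.7 = 6.715 mg/L
k = ln2 / t½ = 0.693147 / 45.8 = 0.01513 h⁻¹
t / t½ = 91.60 / 45.8 = 2 half-lives
C = C₀ × (1/2)^2 = 6.715 × 0.2500 = 1.679 mg/L
(1.679 mg/L = 1.679 µg/mL)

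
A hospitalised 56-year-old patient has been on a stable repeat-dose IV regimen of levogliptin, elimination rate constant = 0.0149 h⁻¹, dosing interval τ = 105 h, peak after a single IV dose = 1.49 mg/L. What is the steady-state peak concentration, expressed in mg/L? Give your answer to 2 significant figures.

e^(−kτ) = e^(−0.01490 × 105) = 0.2092
Accumulation ratio R = 1 / (1 − e^(−kτ)) = 1 / (1 − 0.2092) = 1.265
Steady-state peak = C₀ × R = 1.49 × 1.265 = 1.885 mg/L

1.9 mg/L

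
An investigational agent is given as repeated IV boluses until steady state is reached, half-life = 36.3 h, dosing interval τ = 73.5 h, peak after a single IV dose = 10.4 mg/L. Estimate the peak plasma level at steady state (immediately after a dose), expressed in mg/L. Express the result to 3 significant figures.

k = ln2 / t½ = 0.693147 / 36.3 = 0.01909 h⁻¹
e^(−kτ) = e^(−0.01909 × 73.5) = 0.2458
Accumulation ratio R = 1 / (1 − e^(−kτ)) = 1 / (1 − 0.2458) = 1.326
Steady-state peak = C₀ × R = 10.4 × 1.326 = 13.79 mg/L

13.8 mg/L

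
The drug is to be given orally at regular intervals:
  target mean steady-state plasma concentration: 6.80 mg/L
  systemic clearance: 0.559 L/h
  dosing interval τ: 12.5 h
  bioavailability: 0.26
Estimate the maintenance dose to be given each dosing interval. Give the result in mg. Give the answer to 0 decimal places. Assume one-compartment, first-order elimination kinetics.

At steady state, F × (Dose/τ) = Css × CL.
Dose = Css × CL × τ / F = 6.80 × 0.5590 × 12.5 / 0.26 = 182.8 mg

183 mg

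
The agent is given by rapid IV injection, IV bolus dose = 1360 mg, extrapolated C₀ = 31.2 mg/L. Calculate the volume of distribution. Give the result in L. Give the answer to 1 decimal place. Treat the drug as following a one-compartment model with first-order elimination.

43.6 L

Vd = Dose / C₀ = 1360 / 31.2 = 43.59 L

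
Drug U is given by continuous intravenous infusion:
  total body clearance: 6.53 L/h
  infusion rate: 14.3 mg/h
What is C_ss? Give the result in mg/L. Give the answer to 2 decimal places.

2.19 mg/L

At steady state Css = R₀ / CL = 14.3 / 6.530 = 2.190 mg/L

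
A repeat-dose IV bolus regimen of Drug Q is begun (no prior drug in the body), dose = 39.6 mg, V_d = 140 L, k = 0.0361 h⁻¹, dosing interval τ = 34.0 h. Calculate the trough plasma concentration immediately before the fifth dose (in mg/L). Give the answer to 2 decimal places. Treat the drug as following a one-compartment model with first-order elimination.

C₀ per dose = Dose / Vd = 39.6 / 140 = 0.2829 mg/L
Fraction remaining after one interval: r = e^(−kτ) = e^(−0.03610 × 34.0) = 0.2931
Before dose 5, 4 doses have been given (aged 1τ, 2τ, 3τ, 4τ).
C_trough = C₀ × (r + r² + … + r^4) = C₀ × r(1−r^4)/(1−r)
        = 0.2829 × 0.2931 × (1 − 0.007380) / (1 − 0.2931) = 0.1164 mg/L

0.12 mg/L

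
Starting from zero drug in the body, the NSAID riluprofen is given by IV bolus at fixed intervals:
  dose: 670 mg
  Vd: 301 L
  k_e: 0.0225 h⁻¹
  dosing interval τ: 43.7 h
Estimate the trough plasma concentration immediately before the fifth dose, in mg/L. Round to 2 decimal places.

1.30 mg/L

C₀ per dose = Dose / Vd = 670 / 301 = 2.226 mg/L
Fraction remaining after one interval: r = e^(−kτ) = e^(−0.02250 × 43.7) = 0.3741
Before dose 5, 4 doses have been given (aged 1τ, 2τ, 3τ, 4τ).
C_trough = C₀ × (r + r² + … + r^4) = C₀ × r(1−r^4)/(1−r)
        = 2.226 × 0.3741 × (1 − 0.01959) / (1 − 0.3741) = 1.304 mg/L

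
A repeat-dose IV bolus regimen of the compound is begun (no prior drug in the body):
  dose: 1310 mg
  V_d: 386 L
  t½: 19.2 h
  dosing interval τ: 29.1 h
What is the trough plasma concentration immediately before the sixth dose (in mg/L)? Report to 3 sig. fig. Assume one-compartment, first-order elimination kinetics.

C₀ per dose = Dose / Vd = 1310 / 386 = 3.394 mg/L
k = ln2 / t½ = 0.693147 / 19.2 = 0.03610 h⁻¹
Fraction remaining after one interval: r = e^(−kτ) = e^(−0.03610 × 29.1) = 0.3498
Before dose 6, 5 doses have been given (aged 1τ, 2τ, 3τ, 4τ, 5τ).
C_trough = C₀ × (r + r² + … + r^5) = C₀ × r(1−r^5)/(1−r)
        = 3.394 × 0.3498 × (1 − 0.005237) / (1 − 0.3498) = 1.816 mg/L

1.82 mg/L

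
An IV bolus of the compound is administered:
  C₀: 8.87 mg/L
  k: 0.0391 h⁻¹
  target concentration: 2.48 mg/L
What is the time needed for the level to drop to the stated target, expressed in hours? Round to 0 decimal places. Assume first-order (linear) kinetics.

33 h

t = ln(C₀ / C) / k = ln(8.870 / 2.48) / 0.03910
  = ln(3.577) / 0.03910 = 1.275 / 0.03910 = 32.61 h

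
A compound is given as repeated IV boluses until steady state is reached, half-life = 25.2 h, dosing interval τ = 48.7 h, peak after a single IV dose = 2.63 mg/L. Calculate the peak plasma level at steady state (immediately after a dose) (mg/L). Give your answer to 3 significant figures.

k = ln2 / t½ = 0.693147 / 25.2 = 0.02751 h⁻¹
e^(−kτ) = e^(−0.02751 × 48.7) = 0.2619
Accumulation ratio R = 1 / (1 − e^(−kτ)) = 1 / (1 − 0.2619) = 1.355
Steady-state peak = C₀ × R = 2.63 × 1.355 = 3.564 mg/L

3.56 mg/L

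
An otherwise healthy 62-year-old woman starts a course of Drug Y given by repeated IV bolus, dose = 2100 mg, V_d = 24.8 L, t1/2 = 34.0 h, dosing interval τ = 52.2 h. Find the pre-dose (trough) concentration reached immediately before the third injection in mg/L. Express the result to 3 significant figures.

39.3 mg/L

C₀ per dose = Dose / Vd = 2100 / 24.8 = 84.68 mg/L
k = ln2 / t½ = 0.693147 / 34.0 = 0.02039 h⁻¹
Fraction remaining after one interval: r = e^(−kτ) = e^(−0.02039 × 52.2) = 0.3449
Before dose 3, 2 doses have been given (aged 1τ, 2τ).
C_trough = C₀ × (r + r²) = 84.68 × (0.3449 + 0.1190) = 39.28 mg/L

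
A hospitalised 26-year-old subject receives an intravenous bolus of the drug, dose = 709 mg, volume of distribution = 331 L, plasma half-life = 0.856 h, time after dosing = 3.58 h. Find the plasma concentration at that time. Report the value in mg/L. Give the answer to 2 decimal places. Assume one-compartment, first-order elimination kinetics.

0.12 mg/L

C₀ = Dose / Vd = 709.0 / 331 = 2.142 mg/L
k = ln2 / t½ = 0.693147 / 0.856 = 0.8098 h⁻¹
C = C₀ · e^(−k·t) = 2.142 × e^(−0.8098 × 3.58)
  = 2.142 × 0.05507 = 0.1180 mg/L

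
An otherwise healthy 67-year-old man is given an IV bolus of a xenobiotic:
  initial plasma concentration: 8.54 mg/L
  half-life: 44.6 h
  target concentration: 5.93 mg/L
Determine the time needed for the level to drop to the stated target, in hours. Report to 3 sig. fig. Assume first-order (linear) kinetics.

23.5 h

k = ln2 / t½ = 0.693147 / 44.6 = 0.01554 h⁻¹
t = ln(C₀ / C) / k = ln(8.540 / 5.93) / 0.01554
  = ln(1.440) / 0.01554 = 0.3646 / 0.01554 = 23.46 h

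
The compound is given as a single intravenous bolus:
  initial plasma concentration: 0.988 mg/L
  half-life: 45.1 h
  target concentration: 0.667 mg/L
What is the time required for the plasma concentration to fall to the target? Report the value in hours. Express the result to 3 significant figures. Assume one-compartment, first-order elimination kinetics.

25.6 h

k = ln2 / t½ = 0.693147 / 45.1 = 0.01537 h⁻¹
t = ln(C₀ / C) / k = ln(0.9880 / 0.667) / 0.01537
  = ln(1.481) / 0.01537 = 0.3927 / 0.01537 = 25.55 h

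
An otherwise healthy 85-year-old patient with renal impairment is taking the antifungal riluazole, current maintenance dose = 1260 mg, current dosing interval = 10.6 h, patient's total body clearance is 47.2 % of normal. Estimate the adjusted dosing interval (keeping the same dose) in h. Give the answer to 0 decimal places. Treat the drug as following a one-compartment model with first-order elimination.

To keep the same average steady-state level, dosing rate must scale with clearance.
CL ratio = 47.2 / 100 = 0.4720
New interval (same dose) = 10.6 / 0.4720 = 22.46 h

22 h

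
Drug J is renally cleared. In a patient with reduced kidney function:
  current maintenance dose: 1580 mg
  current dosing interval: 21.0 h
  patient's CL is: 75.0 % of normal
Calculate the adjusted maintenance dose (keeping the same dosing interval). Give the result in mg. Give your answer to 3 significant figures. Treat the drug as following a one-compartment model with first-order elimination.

1190 mg

To keep the same average steady-state level, dosing rate must scale with clearance.
CL ratio = 75.0 / 100 = 0.7500
New dose (same interval) = 1580 × 0.7500 = 1185 mg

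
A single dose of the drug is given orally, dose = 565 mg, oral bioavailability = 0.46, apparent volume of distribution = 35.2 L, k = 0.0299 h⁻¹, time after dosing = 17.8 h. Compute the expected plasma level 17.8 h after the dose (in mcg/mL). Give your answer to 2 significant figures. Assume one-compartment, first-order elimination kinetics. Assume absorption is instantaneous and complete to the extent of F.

Amount reaching circulation = F × Dose = 0.46 × 565.0 = 259.9 mg
C₀ = F·Dose / Vd = 259.9 / 35.2 = 7.384 mg/L
C = C₀ · e^(−k·t) = 7.384 × e^(−0.02990 × 17.8)
  = 7.384 × 0.5873 = 4.337 mg/L
(4.337 mg/L = 4.337 mcg/mL)

4.3 mcg/mL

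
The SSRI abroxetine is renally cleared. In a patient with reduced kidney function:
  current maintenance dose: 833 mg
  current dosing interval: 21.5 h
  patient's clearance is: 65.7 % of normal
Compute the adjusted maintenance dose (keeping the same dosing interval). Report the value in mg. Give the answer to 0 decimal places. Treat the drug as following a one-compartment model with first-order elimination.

To keep the same average steady-state level, dosing rate must scale with clearance.
CL ratio = 65.7 / 100 = 0.6570
New dose (same interval) = 833 × 0.6570 = 547.3 mg

547 mg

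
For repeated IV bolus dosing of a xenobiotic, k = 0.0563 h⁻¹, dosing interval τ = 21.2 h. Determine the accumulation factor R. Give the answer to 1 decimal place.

e^(−kτ) = e^(−0.05630 × 21.2) = 0.3031
Accumulation ratio R = 1 / (1 − e^(−kτ)) = 1 / (1 − 0.3031) = 1.435

1.4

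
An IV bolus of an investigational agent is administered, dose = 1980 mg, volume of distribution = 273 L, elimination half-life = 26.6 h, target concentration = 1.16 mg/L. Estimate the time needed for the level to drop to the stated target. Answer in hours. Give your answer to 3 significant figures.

C₀ = Dose / Vd = 1980 / 273 = 7.253 mg/L
k = ln2 / t½ = 0.693147 / 26.6 = 0.02606 h⁻¹
t = ln(C₀ / C) / k = ln(7.253 / 1.16) / 0.02606
  = ln(6.253) / 0.02606 = 1.833 / 0.02606 = 70.34 h

70.3 h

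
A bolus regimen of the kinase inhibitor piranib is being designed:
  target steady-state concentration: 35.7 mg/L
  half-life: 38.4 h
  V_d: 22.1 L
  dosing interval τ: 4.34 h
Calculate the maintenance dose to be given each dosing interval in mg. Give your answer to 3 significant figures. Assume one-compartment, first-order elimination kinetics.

61.8 mg

k = ln2 / t½ = 0.693147 / 38.4 = 0.01805 h⁻¹
CL = k × Vd = 0.01805 × 22.1 = 0.3989 L/h
At steady state, Dose/τ = Css × CL.
Dose = Css × CL × τ = 35.7 × 0.3989 × 4.34 = 61.80 mg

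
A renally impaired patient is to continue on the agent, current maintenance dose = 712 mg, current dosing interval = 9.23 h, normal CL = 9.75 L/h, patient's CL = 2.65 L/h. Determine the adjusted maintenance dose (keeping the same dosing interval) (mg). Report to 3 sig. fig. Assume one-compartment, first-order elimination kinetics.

194 mg

To keep the same average steady-state level, dosing rate must scale with clearance.
CL ratio = 2.65 / 9.75 = 0.2718
New dose (same interval) = 712 × 0.2718 = 193.5 mg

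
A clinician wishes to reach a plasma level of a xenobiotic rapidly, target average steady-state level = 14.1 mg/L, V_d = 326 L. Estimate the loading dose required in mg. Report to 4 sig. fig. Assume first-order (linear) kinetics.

4597 mg

LD = Css × Vd = 14.1 × 326 = 4597 mg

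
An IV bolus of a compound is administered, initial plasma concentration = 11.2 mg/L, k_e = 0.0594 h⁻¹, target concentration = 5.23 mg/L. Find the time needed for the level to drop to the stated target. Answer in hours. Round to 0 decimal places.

t = ln(C₀ / C) / k = ln(11.20 / 5.23) / 0.05940
  = ln(2.141) / 0.05940 = 0.7613 / 0.05940 = 12.82 h

13 h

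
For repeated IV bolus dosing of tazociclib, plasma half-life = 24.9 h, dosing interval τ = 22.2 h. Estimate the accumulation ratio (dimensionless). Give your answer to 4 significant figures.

2.169

k = ln2 / t½ = 0.693147 / 24.9 = 0.02784 h⁻¹
e^(−kτ) = e^(−0.02784 × 22.2) = 0.5390
Accumulation ratio R = 1 / (1 − e^(−kτ)) = 1 / (1 − 0.5390) = 2.169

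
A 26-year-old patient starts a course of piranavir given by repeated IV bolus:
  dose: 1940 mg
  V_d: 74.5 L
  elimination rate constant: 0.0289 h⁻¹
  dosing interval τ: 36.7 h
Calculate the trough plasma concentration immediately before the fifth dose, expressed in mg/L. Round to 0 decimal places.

C₀ per dose = Dose / Vd = 1940 / 74.5 = 26.04 mg/L
Fraction remaining after one interval: r = e^(−kτ) = e^(−0.02890 × 36.7) = 0.3462
Before dose 5, 4 doses have been given (aged 1τ, 2τ, 3τ, 4τ).
C_trough = C₀ × (r + r² + … + r^4) = C₀ × r(1−r^4)/(1−r)
        = 26.04 × 0.3462 × (1 − 0.01437) / (1 − 0.3462) = 13.59 mg/L

14 mg/L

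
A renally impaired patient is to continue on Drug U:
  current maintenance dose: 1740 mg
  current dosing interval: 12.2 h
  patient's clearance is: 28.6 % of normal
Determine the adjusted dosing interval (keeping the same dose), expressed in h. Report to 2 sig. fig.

43 h

To keep the same average steady-state level, dosing rate must scale with clearance.
CL ratio = 28.6 / 100 = 0.2860
New interval (same dose) = 12.2 / 0.2860 = 42.66 h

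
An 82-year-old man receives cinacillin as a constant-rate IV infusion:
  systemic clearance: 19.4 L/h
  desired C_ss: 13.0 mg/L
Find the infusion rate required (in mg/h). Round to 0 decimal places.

252 mg/h

At steady state, infusion rate R₀ = Css × CL = 13.0 × 19.40 = 252.2 mg/h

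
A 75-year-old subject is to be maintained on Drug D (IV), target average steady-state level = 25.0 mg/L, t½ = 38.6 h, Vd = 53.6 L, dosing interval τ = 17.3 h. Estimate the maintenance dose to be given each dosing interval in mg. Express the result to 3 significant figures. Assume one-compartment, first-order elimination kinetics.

416 mg

k = ln2 / t½ = 0.693147 / 38.6 = 0.01796 h⁻¹
CL = k × Vd = 0.01796 × 53.6 = 0.9627 L/h
At steady state, Dose/τ = Css × CL.
Dose = Css × CL × τ = 25.0 × 0.9627 × 17.3 = 416.4 mg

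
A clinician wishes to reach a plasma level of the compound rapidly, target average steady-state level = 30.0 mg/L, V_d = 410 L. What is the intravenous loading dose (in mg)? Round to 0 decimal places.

LD = Css × Vd = 30.0 × 410 = 12300 mg

12300 mg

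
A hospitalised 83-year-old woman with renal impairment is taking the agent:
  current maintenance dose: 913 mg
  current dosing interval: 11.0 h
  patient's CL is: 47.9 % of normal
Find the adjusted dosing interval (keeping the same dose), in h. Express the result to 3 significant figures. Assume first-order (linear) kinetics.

23.0 h

To keep the same average steady-state level, dosing rate must scale with clearance.
CL ratio = 47.9 / 100 = 0.4790
New interval (same dose) = 11.0 / 0.4790 = 22.96 h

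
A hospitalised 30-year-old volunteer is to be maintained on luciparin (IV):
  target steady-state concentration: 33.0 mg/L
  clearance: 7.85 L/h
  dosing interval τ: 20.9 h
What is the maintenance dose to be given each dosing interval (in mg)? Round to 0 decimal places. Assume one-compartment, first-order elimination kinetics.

At steady state, Dose/τ = Css × CL.
Dose = Css × CL × τ = 33.0 × 7.850 × 20.9 = 5414 mg

5414 mg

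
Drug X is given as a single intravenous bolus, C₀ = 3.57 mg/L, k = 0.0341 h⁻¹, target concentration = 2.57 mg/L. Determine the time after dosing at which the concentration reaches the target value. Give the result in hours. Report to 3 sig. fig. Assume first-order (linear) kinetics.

t = ln(C₀ / C) / k = ln(3.570 / 2.57) / 0.03410
  = ln(1.389) / 0.03410 = 0.3286 / 0.03410 = 9.636 h

9.64 h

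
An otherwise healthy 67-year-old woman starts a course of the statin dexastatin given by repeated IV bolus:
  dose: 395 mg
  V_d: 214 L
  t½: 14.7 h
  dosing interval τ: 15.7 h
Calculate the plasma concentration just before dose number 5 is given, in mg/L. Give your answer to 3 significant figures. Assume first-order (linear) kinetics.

C₀ per dose = Dose / Vd = 395 / 214 = 1.846 mg/L
k = ln2 / t½ = 0.693147 / 14.7 = 0.04715 h⁻¹
Fraction remaining after one interval: r = e^(−kτ) = e^(−0.04715 × 15.7) = 0.4770
Before dose 5, 4 doses have been given (aged 1τ, 2τ, 3τ, 4τ).
C_trough = C₀ × (r + r² + … + r^4) = C₀ × r(1−r^4)/(1−r)
        = 1.846 × 0.4770 × (1 − 0.05177) / (1 − 0.4770) = 1.596 mg/L

1.60 mg/L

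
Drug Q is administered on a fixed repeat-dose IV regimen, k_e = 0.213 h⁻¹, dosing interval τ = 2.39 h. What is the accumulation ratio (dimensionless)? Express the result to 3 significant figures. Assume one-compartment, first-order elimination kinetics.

2.51

e^(−kτ) = e^(−0.2130 × 2.39) = 0.6011
Accumulation ratio R = 1 / (1 − e^(−kτ)) = 1 / (1 − 0.6011) = 2.507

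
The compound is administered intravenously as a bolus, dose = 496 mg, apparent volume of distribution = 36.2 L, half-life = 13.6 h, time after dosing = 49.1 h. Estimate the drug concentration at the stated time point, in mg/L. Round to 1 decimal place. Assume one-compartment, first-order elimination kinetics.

1.1 mg/L

C₀ = Dose / Vd = 496.0 / 36.2 = 13.70 mg/L
k = ln2 / t½ = 0.693147 / 13.6 = 0.05097 h⁻¹
C = C₀ · e^(−k·t) = 13.70 × e^(−0.05097 × 49.1)
  = 13.70 × 0.08187 = 1.122 mg/L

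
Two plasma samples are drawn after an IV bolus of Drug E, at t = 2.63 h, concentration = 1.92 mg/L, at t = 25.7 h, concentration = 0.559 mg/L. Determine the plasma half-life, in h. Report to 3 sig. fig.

k = ln(C₁/C₂) / (t₂ − t₁) = ln(1.92/0.559) / (25.7 − 2.63)
  = 1.234 / 23.07 = 0.05349 h⁻¹
t½ = ln2 / k = 0.693147 / 0.05349 = 12.96 h

13.0 h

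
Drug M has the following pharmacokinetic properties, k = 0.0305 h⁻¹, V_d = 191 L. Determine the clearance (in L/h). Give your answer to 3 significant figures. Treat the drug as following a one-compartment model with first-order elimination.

CL = k × Vd = 0.0305 × 191 = 5.826 L/h

5.83 L/h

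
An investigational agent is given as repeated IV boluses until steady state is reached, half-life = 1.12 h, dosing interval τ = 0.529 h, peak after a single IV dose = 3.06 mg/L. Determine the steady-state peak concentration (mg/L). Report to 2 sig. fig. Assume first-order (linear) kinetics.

k = ln2 / t½ = 0.693147 / 1.12 = 0.6189 h⁻¹
e^(−kτ) = e^(−0.6189 × 0.529) = 0.7208
Accumulation ratio R = 1 / (1 − e^(−kτ)) = 1 / (1 − 0.7208) = 3.582
Steady-state peak = C₀ × R = 3.06 × 3.582 = 10.96 mg/L

11 mg/L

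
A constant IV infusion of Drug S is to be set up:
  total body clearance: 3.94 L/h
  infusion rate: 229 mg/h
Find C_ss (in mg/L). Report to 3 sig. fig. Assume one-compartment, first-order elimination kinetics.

At steady state Css = R₀ / CL = 229 / 3.940 = 58.12 mg/L

58.1 mg/L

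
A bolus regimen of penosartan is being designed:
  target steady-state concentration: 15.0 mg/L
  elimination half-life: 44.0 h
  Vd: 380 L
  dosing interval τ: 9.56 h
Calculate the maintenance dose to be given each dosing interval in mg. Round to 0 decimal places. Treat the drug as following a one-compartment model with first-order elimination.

858 mg

k = ln2 / t½ = 0.693147 / 44.0 = 0.01575 h⁻¹
CL = k × Vd = 0.01575 × 380 = 5.985 L/h
At steady state, Dose/τ = Css × CL.
Dose = Css × CL × τ = 15.0 × 5.985 × 9.56 = 858.2 mg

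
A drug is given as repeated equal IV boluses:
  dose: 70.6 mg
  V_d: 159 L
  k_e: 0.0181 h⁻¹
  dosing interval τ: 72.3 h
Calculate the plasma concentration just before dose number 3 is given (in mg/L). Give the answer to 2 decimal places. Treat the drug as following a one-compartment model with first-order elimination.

0.15 mg/L

C₀ per dose = Dose / Vd = 70.6 / 159 = 0.4440 mg/L
Fraction remaining after one interval: r = e^(−kτ) = e^(−0.01810 × 72.3) = 0.2702
Before dose 3, 2 doses have been given (aged 1τ, 2τ).
C_trough = C₀ × (r + r²) = 0.4440 × (0.2702 + 0.07301) = 0.1524 mg/L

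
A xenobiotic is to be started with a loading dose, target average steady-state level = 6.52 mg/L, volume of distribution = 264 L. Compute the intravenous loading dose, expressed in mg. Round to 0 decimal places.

1721 mg

LD = Css × Vd = 6.52 × 264 = 1721 mg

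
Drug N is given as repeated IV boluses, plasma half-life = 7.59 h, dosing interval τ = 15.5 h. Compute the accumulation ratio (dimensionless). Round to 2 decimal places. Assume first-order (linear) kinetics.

1.32

k = ln2 / t½ = 0.693147 / 7.59 = 0.09132 h⁻¹
e^(−kτ) = e^(−0.09132 × 15.5) = 0.2428
Accumulation ratio R = 1 / (1 − e^(−kτ)) = 1 / (1 − 0.2428) = 1.321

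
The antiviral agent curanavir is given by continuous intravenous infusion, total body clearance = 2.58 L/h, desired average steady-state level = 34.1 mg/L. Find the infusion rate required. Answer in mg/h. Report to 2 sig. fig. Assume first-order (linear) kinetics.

At steady state, infusion rate R₀ = Css × CL = 34.1 × 2.580 = 87.98 mg/h

88 mg/h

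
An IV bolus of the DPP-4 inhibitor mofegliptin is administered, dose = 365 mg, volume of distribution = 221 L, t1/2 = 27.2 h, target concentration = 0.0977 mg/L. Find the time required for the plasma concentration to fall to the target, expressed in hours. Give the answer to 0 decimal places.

111 h

C₀ = Dose / Vd = 365.0 / 221 = 1.652 mg/L
k = ln2 / t½ = 0.693147 / 27.2 = 0.02548 h⁻¹
t = ln(C₀ / C) / k = ln(1.652 / 0.0977) / 0.02548
  = ln(16.91) / 0.02548 = 2.828 / 0.02548 = 111.0 h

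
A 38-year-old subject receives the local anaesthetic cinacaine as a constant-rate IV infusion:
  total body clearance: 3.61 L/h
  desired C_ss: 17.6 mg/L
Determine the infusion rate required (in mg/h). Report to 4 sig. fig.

63.54 mg/h

At steady state, infusion rate R₀ = Css × CL = 17.6 × 3.610 = 63.54 mg/h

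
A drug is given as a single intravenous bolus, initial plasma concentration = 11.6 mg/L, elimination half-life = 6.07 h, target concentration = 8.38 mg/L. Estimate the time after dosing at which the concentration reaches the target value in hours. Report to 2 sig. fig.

2.8 h

k = ln2 / t½ = 0.693147 / 6.07 = 0.1142 h⁻¹
t = ln(C₀ / C) / k = ln(11.60 / 8.38) / 0.1142
  = ln(1.384) / 0.1142 = 0.3250 / 0.1142 = 2.846 h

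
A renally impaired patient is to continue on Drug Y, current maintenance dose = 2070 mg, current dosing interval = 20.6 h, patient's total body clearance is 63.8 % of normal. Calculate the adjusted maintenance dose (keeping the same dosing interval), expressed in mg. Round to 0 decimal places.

1321 mg

To keep the same average steady-state level, dosing rate must scale with clearance.
CL ratio = 63.8 / 100 = 0.6380
New dose (same interval) = 2070 × 0.6380 = 1321 mg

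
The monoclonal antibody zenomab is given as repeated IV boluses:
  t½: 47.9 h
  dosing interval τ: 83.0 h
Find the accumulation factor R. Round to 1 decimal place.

k = ln2 / t½ = 0.693147 / 47.9 = 0.01447 h⁻¹
e^(−kτ) = e^(−0.01447 × 83.0) = 0.3009
Accumulation ratio R = 1 / (1 − e^(−kτ)) = 1 / (1 − 0.3009) = 1.430

1.4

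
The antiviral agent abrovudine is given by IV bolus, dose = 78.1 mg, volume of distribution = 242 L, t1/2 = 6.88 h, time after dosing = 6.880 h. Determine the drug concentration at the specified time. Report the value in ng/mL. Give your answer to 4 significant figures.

161.4 ng/mL

C₀ = Dose / Vd = 78.10 / 242 = 0.3227 mg/L
k = ln2 / t½ = 0.693147 / 6.88 = 0.1007 h⁻¹
t / t½ = 6.880 / 6.88 = 1 half-lives
C = C₀ × (1/2)^1 = 0.3227 × 0.5000 = 0.1614 mg/L
Convert: 0.1614 mg/L × 1000 = 161.4 ng/mL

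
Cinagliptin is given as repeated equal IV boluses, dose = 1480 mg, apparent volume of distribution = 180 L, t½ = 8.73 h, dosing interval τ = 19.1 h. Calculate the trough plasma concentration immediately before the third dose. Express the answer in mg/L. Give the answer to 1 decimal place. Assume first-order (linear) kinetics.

C₀ per dose = Dose / Vd = 1480 / 180 = 8.222 mg/L
k = ln2 / t½ = 0.693147 / 8.73 = 0.07940 h⁻¹
Fraction remaining after one interval: r = e^(−kτ) = e^(−0.07940 × 19.1) = 0.2195
Before dose 3, 2 doses have been given (aged 1τ, 2τ).
C_trough = C₀ × (r + r²) = 8.222 × (0.2195 + 0.04818) = 2.201 mg/L

2.2 mg/L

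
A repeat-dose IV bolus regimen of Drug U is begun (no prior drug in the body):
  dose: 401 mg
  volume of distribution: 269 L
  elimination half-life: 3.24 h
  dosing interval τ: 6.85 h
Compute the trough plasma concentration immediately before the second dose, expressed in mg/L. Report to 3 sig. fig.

C₀ per dose = Dose / Vd = 401 / 269 = 1.491 mg/L
k = ln2 / t½ = 0.693147 / 3.24 = 0.2139 h⁻¹
Fraction remaining after one interval: r = e^(−kτ) = e^(−0.2139 × 6.85) = 0.2310
Before dose 2, 1 dose has been given (aged 1τ).
C_trough = C₀ × r = 1.491 × 0.2310 = 0.3444 mg/L

0.344 mg/L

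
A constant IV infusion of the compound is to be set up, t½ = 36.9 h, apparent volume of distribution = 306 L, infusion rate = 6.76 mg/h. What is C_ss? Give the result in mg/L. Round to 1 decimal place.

1.2 mg/L

k = ln2 / t½ = 0.693147 / 36.9 = 0.01878 h⁻¹
CL = k × Vd = 0.01878 × 306 = 5.747 L/h
At steady state Css = R₀ / CL = 6.76 / 5.747 = 1.176 mg/L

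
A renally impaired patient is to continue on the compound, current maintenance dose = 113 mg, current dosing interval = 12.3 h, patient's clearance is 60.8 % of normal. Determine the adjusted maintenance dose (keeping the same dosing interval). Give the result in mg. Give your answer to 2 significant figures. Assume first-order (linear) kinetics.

To keep the same average steady-state level, dosing rate must scale with clearance.
CL ratio = 60.8 / 100 = 0.6080
New dose (same interval) = 113 × 0.6080 = 68.70 mg

69 mg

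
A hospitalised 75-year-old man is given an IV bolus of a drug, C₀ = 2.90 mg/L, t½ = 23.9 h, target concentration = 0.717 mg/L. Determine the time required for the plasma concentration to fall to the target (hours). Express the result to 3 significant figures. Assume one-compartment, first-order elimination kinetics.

k = ln2 / t½ = 0.693147 / 23.9 = 0.02900 h⁻¹
t = ln(C₀ / C) / k = ln(2.900 / 0.717) / 0.02900
  = ln(4.045) / 0.02900 = 1.397 / 0.02900 = 48.17 h

48.2 h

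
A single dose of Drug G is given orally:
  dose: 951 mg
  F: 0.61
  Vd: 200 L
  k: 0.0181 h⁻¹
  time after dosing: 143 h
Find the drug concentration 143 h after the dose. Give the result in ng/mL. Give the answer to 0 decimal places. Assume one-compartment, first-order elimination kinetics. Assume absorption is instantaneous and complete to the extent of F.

Amount reaching circulation = F × Dose = 0.61 × 951.0 = 580.1 mg
C₀ = F·Dose / Vd = 580.1 / 200 = 2.901 mg/L
C = C₀ · e^(−k·t) = 2.901 × e^(−0.01810 × 143)
  = 2.901 × 0.07515 = 0.2180 mg/L
Convert: 0.2180 mg/L × 1000 = 218.0 ng/mL

218 ng/mL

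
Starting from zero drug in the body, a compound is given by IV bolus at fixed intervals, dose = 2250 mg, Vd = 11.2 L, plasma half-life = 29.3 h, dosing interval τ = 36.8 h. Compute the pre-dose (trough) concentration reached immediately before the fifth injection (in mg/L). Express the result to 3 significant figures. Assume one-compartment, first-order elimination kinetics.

140 mg/L

C₀ per dose = Dose / Vd = 2250 / 11.2 = 200.9 mg/L
k = ln2 / t½ = 0.693147 / 29.3 = 0.02366 h⁻¹
Fraction remaining after one interval: r = e^(−kτ) = e^(−0.02366 × 36.8) = 0.4187
Before dose 5, 4 doses have been given (aged 1τ, 2τ, 3τ, 4τ).
C_trough = C₀ × (r + r² + … + r^4) = C₀ × r(1−r^4)/(1−r)
        = 200.9 × 0.4187 × (1 − 0.03073) / (1 − 0.4187) = 140.3 mg/L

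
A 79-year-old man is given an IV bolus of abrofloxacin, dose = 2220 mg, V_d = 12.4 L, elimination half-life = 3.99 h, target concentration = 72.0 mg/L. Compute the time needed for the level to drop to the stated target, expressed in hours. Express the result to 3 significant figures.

5.24 h

C₀ = Dose / Vd = 2220 / 12.4 = 179.0 mg/L
k = ln2 / t½ = 0.693147 / 3.99 = 0.1737 h⁻¹
t = ln(C₀ / C) / k = ln(179.0 / 72.0) / 0.1737
  = ln(2.486) / 0.1737 = 0.9107 / 0.1737 = 5.243 h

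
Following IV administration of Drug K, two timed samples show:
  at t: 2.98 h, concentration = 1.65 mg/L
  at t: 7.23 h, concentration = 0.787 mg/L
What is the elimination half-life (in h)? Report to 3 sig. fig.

3.98 h

k = ln(C₁/C₂) / (t₂ − t₁) = ln(1.65/0.787) / (7.23 − 2.98)
  = 0.7403 / 4.250 = 0.1742 h⁻¹
t½ = ln2 / k = 0.693147 / 0.1742 = 3.979 h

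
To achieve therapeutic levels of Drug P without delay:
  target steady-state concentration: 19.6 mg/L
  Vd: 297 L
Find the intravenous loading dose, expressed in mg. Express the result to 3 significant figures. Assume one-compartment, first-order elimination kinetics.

5820 mg

LD = Css × Vd = 19.6 × 297 = 5821 mg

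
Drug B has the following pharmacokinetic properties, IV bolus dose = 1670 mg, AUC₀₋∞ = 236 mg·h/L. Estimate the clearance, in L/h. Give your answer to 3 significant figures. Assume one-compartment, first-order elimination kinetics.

7.08 L/h

CL = Dose / AUC = 1670 / 236 = 7.076 L/h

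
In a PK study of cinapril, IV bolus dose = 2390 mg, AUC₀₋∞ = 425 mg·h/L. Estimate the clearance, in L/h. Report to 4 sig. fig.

5.624 L/h

CL = Dose / AUC = 2390 / 425 = 5.624 L/h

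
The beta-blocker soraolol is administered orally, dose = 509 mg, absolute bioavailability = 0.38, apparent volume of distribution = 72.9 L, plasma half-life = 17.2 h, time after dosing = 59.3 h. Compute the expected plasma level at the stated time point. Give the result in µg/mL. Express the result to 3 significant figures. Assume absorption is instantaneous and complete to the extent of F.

0.243 µg/mL

Amount reaching circulation = F × Dose = 0.38 × 509.0 = 193.4 mg
C₀ = F·Dose / Vd = 193.4 / 72.9 = 2.653 mg/L
k = ln2 / t½ = 0.693147 / 17.2 = 0.04030 h⁻¹
C = C₀ · e^(−k·t) = 2.653 × e^(−0.04030 × 59.3)
  = 2.653 × 0.09165 = 0.2431 mg/L
(0.2431 mg/L = 0.2431 µg/mL)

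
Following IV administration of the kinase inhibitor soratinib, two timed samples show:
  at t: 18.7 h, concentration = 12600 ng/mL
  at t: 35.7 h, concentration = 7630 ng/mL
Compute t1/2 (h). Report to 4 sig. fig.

23.49 h

k = ln(C₁/C₂) / (t₂ − t₁) = ln(12600/7630) / (35.7 − 18.7)
  = 0.5016 / 17.00 = 0.02951 h⁻¹
t½ = ln2 / k = 0.693147 / 0.02951 = 23.49 h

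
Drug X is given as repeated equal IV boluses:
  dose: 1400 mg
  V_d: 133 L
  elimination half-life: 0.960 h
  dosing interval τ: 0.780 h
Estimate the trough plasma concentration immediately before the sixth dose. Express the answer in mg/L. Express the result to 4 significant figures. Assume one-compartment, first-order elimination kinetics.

13.09 mg/L

C₀ per dose = Dose / Vd = 1400 / 133 = 10.53 mg/L
k = ln2 / t½ = 0.693147 / 0.960 = 0.7220 h⁻¹
Fraction remaining after one interval: r = e^(−kτ) = e^(−0.7220 × 0.780) = 0.5694
Before dose 6, 5 doses have been given (aged 1τ, 2τ, 3τ, 4τ, 5τ).
C_trough = C₀ × (r + r² + … + r^5) = C₀ × r(1−r^5)/(1−r)
        = 10.53 × 0.5694 × (1 − 0.05985) / (1 − 0.5694) = 13.09 mg/L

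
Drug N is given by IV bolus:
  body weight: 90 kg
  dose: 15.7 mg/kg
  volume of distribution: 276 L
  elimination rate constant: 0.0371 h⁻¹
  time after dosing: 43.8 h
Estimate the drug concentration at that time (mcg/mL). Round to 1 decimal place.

1.0 mcg/mL

Total dose = 15.7 × 90 = 1413 mg
C₀ = Dose / Vd = 1413 / 276 = 5.120 mg/L
C = C₀ · e^(−k·t) = 5.120 × e^(−0.03710 × 43.8)
  = 5.120 × 0.1969 = 1.008 mg/L
(1.008 mg/L = 1.008 mcg/mL)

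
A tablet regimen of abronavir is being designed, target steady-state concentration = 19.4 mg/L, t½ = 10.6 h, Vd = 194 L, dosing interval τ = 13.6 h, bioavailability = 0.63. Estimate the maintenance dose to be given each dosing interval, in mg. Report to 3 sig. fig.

5310 mg

k = ln2 / t½ = 0.693147 / 10.6 = 0.06539 h⁻¹
CL = k × Vd = 0.06539 × 194 = 12.69 L/h
At steady state, F × (Dose/τ) = Css × CL.
Dose = Css × CL × τ / F = 19.4 × 12.69 × 13.6 / 0.63 = 5314 mg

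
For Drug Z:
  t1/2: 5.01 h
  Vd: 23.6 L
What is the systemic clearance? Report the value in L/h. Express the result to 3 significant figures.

k = ln2 / t½ = 0.693147 / 5.01 = 0.1384 h⁻¹
CL = k × Vd = 0.1384 × 23.6 = 3.266 L/h

3.27 L/h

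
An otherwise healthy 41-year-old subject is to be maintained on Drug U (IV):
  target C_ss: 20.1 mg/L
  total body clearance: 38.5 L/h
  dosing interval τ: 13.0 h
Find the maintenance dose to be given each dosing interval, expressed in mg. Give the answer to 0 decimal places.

10060 mg

At steady state, Dose/τ = Css × CL.
Dose = Css × CL × τ = 20.1 × 38.50 × 13.0 = 10060 mg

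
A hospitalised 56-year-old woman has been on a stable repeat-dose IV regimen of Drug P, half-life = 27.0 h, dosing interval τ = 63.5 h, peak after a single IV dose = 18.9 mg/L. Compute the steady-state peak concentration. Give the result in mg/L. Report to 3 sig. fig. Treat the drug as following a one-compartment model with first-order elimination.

23.5 mg/L

k = ln2 / t½ = 0.693147 / 27.0 = 0.02567 h⁻¹
e^(−kτ) = e^(−0.02567 × 63.5) = 0.1959
Accumulation ratio R = 1 / (1 − e^(−kτ)) = 1 / (1 − 0.1959) = 1.244
Steady-state peak = C₀ × R = 18.9 × 1.244 = 23.51 mg/L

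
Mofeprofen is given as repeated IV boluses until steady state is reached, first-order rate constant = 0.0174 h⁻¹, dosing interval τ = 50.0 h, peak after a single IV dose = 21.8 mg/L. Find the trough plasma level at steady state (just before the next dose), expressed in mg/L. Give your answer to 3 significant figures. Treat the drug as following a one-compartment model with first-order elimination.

e^(−kτ) = e^(−0.01740 × 50.0) = 0.4190
Accumulation ratio R = 1 / (1 − e^(−kτ)) = 1 / (1 − 0.4190) = 1.721
Steady-state trough = C₀ × R × e^(−kτ) = 21.8 × 1.721 × 0.4190 = 15.72 mg/L

15.7 mg/L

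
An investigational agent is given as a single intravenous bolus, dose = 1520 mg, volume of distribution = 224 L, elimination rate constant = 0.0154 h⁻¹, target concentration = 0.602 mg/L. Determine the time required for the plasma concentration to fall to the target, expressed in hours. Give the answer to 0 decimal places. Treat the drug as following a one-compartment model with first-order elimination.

157 h

C₀ = Dose / Vd = 1520 / 224 = 6.786 mg/L
t = ln(C₀ / C) / k = ln(6.786 / 0.602) / 0.01540
  = ln(11.27) / 0.01540 = 2.422 / 0.01540 = 157.3 h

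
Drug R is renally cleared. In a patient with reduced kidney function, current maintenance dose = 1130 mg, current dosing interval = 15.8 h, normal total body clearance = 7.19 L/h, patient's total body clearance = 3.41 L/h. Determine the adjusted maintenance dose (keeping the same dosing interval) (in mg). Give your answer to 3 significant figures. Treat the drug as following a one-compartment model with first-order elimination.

536 mg

To keep the same average steady-state level, dosing rate must scale with clearance.
CL ratio = 3.41 / 7.19 = 0.4743
New dose (same interval) = 1130 × 0.4743 = 536.0 mg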